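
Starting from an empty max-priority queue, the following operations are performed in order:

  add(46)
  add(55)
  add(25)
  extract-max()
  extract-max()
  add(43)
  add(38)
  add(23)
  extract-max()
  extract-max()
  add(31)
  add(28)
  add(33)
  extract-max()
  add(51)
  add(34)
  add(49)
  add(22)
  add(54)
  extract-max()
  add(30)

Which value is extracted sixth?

54

insert 46 → {46}
insert 55 → {55, 46}
insert 25 → {55, 46, 25}
extract-max → 55; now {46, 25}
extract-max → 46; now {25}
insert 43 → {43, 25}
insert 38 → {43, 38, 25}
insert 23 → {43, 38, 25, 23}
extract-max → 43; now {38, 25, 23}
extract-max → 38; now {25, 23}
insert 31 → {31, 25, 23}
insert 28 → {31, 28, 25, 23}
insert 33 → {33, 31, 28, 25, 23}
extract-max → 33; now {31, 28, 25, 23}
insert 51 → {51, 31, 28, 25, 23}
insert 34 → {51, 34, 31, 28, 25, 23}
insert 49 → {51, 49, 34, 31, 28, 25, 23}
insert 22 → {51, 49, 34, 31, 28, 25, 23, 22}
insert 54 → {54, 51, 49, 34, 31, 28, 25, 23, 22}
extract-max → 54; now {51, 49, 34, 31, 28, 25, 23, 22}
insert 30 → {51, 49, 34, 31, 30, 28, 25, 23, 22}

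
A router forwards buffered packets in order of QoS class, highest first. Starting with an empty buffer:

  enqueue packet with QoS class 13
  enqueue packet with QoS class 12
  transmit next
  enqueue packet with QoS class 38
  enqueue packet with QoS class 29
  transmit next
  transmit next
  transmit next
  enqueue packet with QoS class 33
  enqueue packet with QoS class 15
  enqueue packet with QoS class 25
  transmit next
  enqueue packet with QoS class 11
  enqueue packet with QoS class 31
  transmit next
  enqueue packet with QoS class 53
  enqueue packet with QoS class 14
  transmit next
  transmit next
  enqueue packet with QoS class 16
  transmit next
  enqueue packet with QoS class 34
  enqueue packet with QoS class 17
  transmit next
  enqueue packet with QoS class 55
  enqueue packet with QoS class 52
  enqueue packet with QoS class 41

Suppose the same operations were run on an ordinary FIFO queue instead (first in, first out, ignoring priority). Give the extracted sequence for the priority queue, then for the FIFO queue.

priority queue: 13, 38, 29, 12, 33, 31, 53, 25, 16, 34; FIFO queue: [13, 12, 38, 29, 33, 15, 25, 11, 31, 53]

insert 13 → {13}
insert 12 → {13, 12}
transmit next → 13; now {12}
insert 38 → {38, 12}
insert 29 → {38, 29, 12}
transmit next → 38; now {29, 12}
transmit next → 29; now {12}
transmit next → 12; now {}
insert 33 → {33}
insert 15 → {33, 15}
insert 25 → {33, 25, 15}
transmit next → 33; now {25, 15}
insert 11 → {25, 15, 11}
insert 31 → {31, 25, 15, 11}
transmit next → 31; now {25, 15, 11}
insert 53 → {53, 25, 15, 11}
insert 14 → {53, 25, 15, 14, 11}
transmit next → 53; now {25, 15, 14, 11}
transmit next → 25; now {15, 14, 11}
insert 16 → {16, 15, 14, 11}
transmit next → 16; now {15, 14, 11}
insert 34 → {34, 15, 14, 11}
insert 17 → {34, 17, 15, 14, 11}
transmit next → 34; now {17, 15, 14, 11}
insert 55 → {55, 17, 15, 14, 11}
insert 52 → {55, 52, 17, 15, 14, 11}
insert 41 → {55, 52, 41, 17, 15, 14, 11}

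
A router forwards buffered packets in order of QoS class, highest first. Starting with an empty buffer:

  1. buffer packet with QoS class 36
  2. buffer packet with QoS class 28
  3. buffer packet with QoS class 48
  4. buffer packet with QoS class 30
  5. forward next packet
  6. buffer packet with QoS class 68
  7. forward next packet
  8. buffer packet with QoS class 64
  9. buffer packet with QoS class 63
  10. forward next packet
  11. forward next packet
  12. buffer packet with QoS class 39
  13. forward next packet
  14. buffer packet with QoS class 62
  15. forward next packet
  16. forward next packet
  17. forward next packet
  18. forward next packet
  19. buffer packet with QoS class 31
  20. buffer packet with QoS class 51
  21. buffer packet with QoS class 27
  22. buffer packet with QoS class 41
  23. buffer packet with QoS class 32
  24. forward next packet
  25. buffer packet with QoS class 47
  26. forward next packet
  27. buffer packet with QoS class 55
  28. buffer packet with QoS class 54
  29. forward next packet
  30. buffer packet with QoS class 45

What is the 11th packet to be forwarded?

insert 36 → {36}
insert 28 → {36, 28}
insert 48 → {48, 36, 28}
insert 30 → {48, 36, 30, 28}
forward next packet → 48; now {36, 30, 28}
insert 68 → {68, 36, 30, 28}
forward next packet → 68; now {36, 30, 28}
insert 64 → {64, 36, 30, 28}
insert 63 → {64, 63, 36, 30, 28}
forward next packet → 64; now {63, 36, 30, 28}
forward next packet → 63; now {36, 30, 28}
insert 39 → {39, 36, 30, 28}
forward next packet → 39; now {36, 30, 28}
insert 62 → {62, 36, 30, 28}
forward next packet → 62; now {36, 30, 28}
forward next packet → 36; now {30, 28}
forward next packet → 30; now {28}
forward next packet → 28; now {}
insert 31 → {31}
insert 51 → {51, 31}
insert 27 → {51, 31, 27}
insert 41 → {51, 41, 31, 27}
insert 32 → {51, 41, 32, 31, 27}
forward next packet → 51; now {41, 32, 31, 27}
insert 47 → {47, 41, 32, 31, 27}
forward next packet → 47; now {41, 32, 31, 27}
insert 55 → {55, 41, 32, 31, 27}
insert 54 → {55, 54, 41, 32, 31, 27}
forward next packet → 55; now {54, 41, 32, 31, 27}
insert 45 → {54, 45, 41, 32, 31, 27}

47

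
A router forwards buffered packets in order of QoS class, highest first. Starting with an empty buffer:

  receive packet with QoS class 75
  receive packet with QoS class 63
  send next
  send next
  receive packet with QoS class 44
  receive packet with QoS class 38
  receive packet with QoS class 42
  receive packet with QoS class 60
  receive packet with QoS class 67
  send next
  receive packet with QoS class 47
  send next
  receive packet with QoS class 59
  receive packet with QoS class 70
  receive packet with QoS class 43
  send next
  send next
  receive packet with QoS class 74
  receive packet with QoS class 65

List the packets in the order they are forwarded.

[75, 63, 67, 60, 70, 59]

insert 75 → {75}
insert 63 → {75, 63}
send next → 75; now {63}
send next → 63; now {}
insert 44 → {44}
insert 38 → {44, 38}
insert 42 → {44, 42, 38}
insert 60 → {60, 44, 42, 38}
insert 67 → {67, 60, 44, 42, 38}
send next → 67; now {60, 44, 42, 38}
insert 47 → {60, 47, 44, 42, 38}
send next → 60; now {47, 44, 42, 38}
insert 59 → {59, 47, 44, 42, 38}
insert 70 → {70, 59, 47, 44, 42, 38}
insert 43 → {70, 59, 47, 44, 43, 42, 38}
send next → 70; now {59, 47, 44, 43, 42, 38}
send next → 59; now {47, 44, 43, 42, 38}
insert 74 → {74, 47, 44, 43, 42, 38}
insert 65 → {74, 65, 47, 44, 43, 42, 38}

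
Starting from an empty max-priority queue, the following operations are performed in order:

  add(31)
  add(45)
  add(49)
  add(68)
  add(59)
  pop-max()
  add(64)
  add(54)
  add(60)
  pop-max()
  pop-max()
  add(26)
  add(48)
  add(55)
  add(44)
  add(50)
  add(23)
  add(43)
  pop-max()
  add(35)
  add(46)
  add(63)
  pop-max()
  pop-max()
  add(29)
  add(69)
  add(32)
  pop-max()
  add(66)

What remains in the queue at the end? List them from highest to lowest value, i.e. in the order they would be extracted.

66, 54, 50, 49, 48, 46, 45, 44, 43, 35, 32, 31, 29, 26, 23

insert 31 → {31}
insert 45 → {45, 31}
insert 49 → {49, 45, 31}
insert 68 → {68, 49, 45, 31}
insert 59 → {68, 59, 49, 45, 31}
pop-max → 68; now {59, 49, 45, 31}
insert 64 → {64, 59, 49, 45, 31}
insert 54 → {64, 59, 54, 49, 45, 31}
insert 60 → {64, 60, 59, 54, 49, 45, 31}
pop-max → 64; now {60, 59, 54, 49, 45, 31}
pop-max → 60; now {59, 54, 49, 45, 31}
insert 26 → {59, 54, 49, 45, 31, 26}
insert 48 → {59, 54, 49, 48, 45, 31, 26}
insert 55 → {59, 55, 54, 49, 48, 45, 31, 26}
insert 44 → {59, 55, 54, 49, 48, 45, 44, 31, 26}
insert 50 → {59, 55, 54, 50, 49, 48, 45, 44, 31, 26}
insert 23 → {59, 55, 54, 50, 49, 48, 45, 44, 31, 26, 23}
insert 43 → {59, 55, 54, 50, 49, 48, 45, 44, 43, 31, 26, 23}
pop-max → 59; now {55, 54, 50, 49, 48, 45, 44, 43, 31, 26, 23}
insert 35 → {55, 54, 50, 49, 48, 45, 44, 43, 35, 31, 26, 23}
insert 46 → {55, 54, 50, 49, 48, 46, 45, 44, 43, 35, 31, 26, 23}
insert 63 → {63, 55, 54, 50, 49, 48, 46, 45, 44, 43, 35, 31, 26, 23}
pop-max → 63; now {55, 54, 50, 49, 48, 46, 45, 44, 43, 35, 31, 26, 23}
pop-max → 55; now {54, 50, 49, 48, 46, 45, 44, 43, 35, 31, 26, 23}
insert 29 → {54, 50, 49, 48, 46, 45, 44, 43, 35, 31, 29, 26, 23}
insert 69 → {69, 54, 50, 49, 48, 46, 45, 44, 43, 35, 31, 29, 26, 23}
insert 32 → {69, 54, 50, 49, 48, 46, 45, 44, 43, 35, 32, 31, 29, 26, 23}
pop-max → 69; now {54, 50, 49, 48, 46, 45, 44, 43, 35, 32, 31, 29, 26, 23}
insert 66 → {66, 54, 50, 49, 48, 46, 45, 44, 43, 35, 32, 31, 29, 26, 23}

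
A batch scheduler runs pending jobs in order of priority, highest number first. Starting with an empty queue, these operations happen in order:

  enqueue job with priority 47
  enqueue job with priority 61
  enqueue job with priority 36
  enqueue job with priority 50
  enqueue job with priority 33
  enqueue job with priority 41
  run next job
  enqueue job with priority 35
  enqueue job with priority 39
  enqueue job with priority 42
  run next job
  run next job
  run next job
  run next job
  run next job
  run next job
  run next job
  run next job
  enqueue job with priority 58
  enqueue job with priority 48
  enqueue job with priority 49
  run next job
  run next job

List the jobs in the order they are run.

61 → 50 → 47 → 42 → 41 → 39 → 36 → 35 → 33 → 58 → 49

insert 47 → {47}
insert 61 → {61, 47}
insert 36 → {61, 47, 36}
insert 50 → {61, 50, 47, 36}
insert 33 → {61, 50, 47, 36, 33}
insert 41 → {61, 50, 47, 41, 36, 33}
run next job → 61; now {50, 47, 41, 36, 33}
insert 35 → {50, 47, 41, 36, 35, 33}
insert 39 → {50, 47, 41, 39, 36, 35, 33}
insert 42 → {50, 47, 42, 41, 39, 36, 35, 33}
run next job → 50; now {47, 42, 41, 39, 36, 35, 33}
run next job → 47; now {42, 41, 39, 36, 35, 33}
run next job → 42; now {41, 39, 36, 35, 33}
run next job → 41; now {39, 36, 35, 33}
run next job → 39; now {36, 35, 33}
run next job → 36; now {35, 33}
run next job → 35; now {33}
run next job → 33; now {}
insert 58 → {58}
insert 48 → {58, 48}
insert 49 → {58, 49, 48}
run next job → 58; now {49, 48}
run next job → 49; now {48}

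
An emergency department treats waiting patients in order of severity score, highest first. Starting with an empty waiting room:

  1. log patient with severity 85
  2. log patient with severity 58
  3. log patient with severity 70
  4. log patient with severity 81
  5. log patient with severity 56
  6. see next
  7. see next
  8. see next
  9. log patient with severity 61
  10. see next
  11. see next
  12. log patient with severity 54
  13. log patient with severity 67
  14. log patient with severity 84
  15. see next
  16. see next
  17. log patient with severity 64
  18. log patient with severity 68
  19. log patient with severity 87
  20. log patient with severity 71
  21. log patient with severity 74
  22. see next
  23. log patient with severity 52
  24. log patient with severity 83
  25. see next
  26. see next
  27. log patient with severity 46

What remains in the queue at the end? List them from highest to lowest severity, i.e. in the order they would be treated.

[71, 68, 64, 56, 54, 52, 46]

insert 85 → {85}
insert 58 → {85, 58}
insert 70 → {85, 70, 58}
insert 81 → {85, 81, 70, 58}
insert 56 → {85, 81, 70, 58, 56}
see next → 85; now {81, 70, 58, 56}
see next → 81; now {70, 58, 56}
see next → 70; now {58, 56}
insert 61 → {61, 58, 56}
see next → 61; now {58, 56}
see next → 58; now {56}
insert 54 → {56, 54}
insert 67 → {67, 56, 54}
insert 84 → {84, 67, 56, 54}
see next → 84; now {67, 56, 54}
see next → 67; now {56, 54}
insert 64 → {64, 56, 54}
insert 68 → {68, 64, 56, 54}
insert 87 → {87, 68, 64, 56, 54}
insert 71 → {87, 71, 68, 64, 56, 54}
insert 74 → {87, 74, 71, 68, 64, 56, 54}
see next → 87; now {74, 71, 68, 64, 56, 54}
insert 52 → {74, 71, 68, 64, 56, 54, 52}
insert 83 → {83, 74, 71, 68, 64, 56, 54, 52}
see next → 83; now {74, 71, 68, 64, 56, 54, 52}
see next → 74; now {71, 68, 64, 56, 54, 52}
insert 46 → {71, 68, 64, 56, 54, 52, 46}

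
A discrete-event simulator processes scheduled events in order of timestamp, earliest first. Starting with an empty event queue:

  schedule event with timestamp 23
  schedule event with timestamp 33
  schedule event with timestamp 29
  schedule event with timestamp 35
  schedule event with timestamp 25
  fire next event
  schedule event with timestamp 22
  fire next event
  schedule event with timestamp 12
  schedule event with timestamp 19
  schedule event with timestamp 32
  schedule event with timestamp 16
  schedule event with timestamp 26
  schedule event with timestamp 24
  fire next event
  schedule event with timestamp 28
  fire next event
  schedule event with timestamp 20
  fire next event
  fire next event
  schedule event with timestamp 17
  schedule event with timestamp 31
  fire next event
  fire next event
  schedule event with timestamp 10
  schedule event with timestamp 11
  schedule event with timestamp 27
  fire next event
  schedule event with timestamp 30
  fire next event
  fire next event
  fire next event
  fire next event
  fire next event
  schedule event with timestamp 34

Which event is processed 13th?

27

insert 23 → {23}
insert 33 → {23, 33}
insert 29 → {23, 29, 33}
insert 35 → {23, 29, 33, 35}
insert 25 → {23, 25, 29, 33, 35}
fire next event → 23; now {25, 29, 33, 35}
insert 22 → {22, 25, 29, 33, 35}
fire next event → 22; now {25, 29, 33, 35}
insert 12 → {12, 25, 29, 33, 35}
insert 19 → {12, 19, 25, 29, 33, 35}
insert 32 → {12, 19, 25, 29, 32, 33, 35}
insert 16 → {12, 16, 19, 25, 29, 32, 33, 35}
insert 26 → {12, 16, 19, 25, 26, 29, 32, 33, 35}
insert 24 → {12, 16, 19, 24, 25, 26, 29, 32, 33, 35}
fire next event → 12; now {16, 19, 24, 25, 26, 29, 32, 33, 35}
insert 28 → {16, 19, 24, 25, 26, 28, 29, 32, 33, 35}
fire next event → 16; now {19, 24, 25, 26, 28, 29, 32, 33, 35}
insert 20 → {19, 20, 24, 25, 26, 28, 29, 32, 33, 35}
fire next event → 19; now {20, 24, 25, 26, 28, 29, 32, 33, 35}
fire next event → 20; now {24, 25, 26, 28, 29, 32, 33, 35}
insert 17 → {17, 24, 25, 26, 28, 29, 32, 33, 35}
insert 31 → {17, 24, 25, 26, 28, 29, 31, 32, 33, 35}
fire next event → 17; now {24, 25, 26, 28, 29, 31, 32, 33, 35}
fire next event → 24; now {25, 26, 28, 29, 31, 32, 33, 35}
insert 10 → {10, 25, 26, 28, 29, 31, 32, 33, 35}
insert 11 → {10, 11, 25, 26, 28, 29, 31, 32, 33, 35}
insert 27 → {10, 11, 25, 26, 27, 28, 29, 31, 32, 33, 35}
fire next event → 10; now {11, 25, 26, 27, 28, 29, 31, 32, 33, 35}
insert 30 → {11, 25, 26, 27, 28, 29, 30, 31, 32, 33, 35}
fire next event → 11; now {25, 26, 27, 28, 29, 30, 31, 32, 33, 35}
fire next event → 25; now {26, 27, 28, 29, 30, 31, 32, 33, 35}
fire next event → 26; now {27, 28, 29, 30, 31, 32, 33, 35}
fire next event → 27; now {28, 29, 30, 31, 32, 33, 35}
fire next event → 28; now {29, 30, 31, 32, 33, 35}
insert 34 → {29, 30, 31, 32, 33, 34, 35}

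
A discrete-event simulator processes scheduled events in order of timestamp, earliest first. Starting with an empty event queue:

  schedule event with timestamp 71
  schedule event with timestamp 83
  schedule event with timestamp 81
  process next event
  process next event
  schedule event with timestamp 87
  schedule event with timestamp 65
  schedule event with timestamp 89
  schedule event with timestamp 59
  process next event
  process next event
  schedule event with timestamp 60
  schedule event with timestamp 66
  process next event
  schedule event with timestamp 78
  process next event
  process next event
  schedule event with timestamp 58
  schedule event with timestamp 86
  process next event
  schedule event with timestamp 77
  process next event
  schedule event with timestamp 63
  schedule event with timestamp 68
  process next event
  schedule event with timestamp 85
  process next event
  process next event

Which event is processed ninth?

insert 71 → {71}
insert 83 → {71, 83}
insert 81 → {71, 81, 83}
process next event → 71; now {81, 83}
process next event → 81; now {83}
insert 87 → {83, 87}
insert 65 → {65, 83, 87}
insert 89 → {65, 83, 87, 89}
insert 59 → {59, 65, 83, 87, 89}
process next event → 59; now {65, 83, 87, 89}
process next event → 65; now {83, 87, 89}
insert 60 → {60, 83, 87, 89}
insert 66 → {60, 66, 83, 87, 89}
process next event → 60; now {66, 83, 87, 89}
insert 78 → {66, 78, 83, 87, 89}
process next event → 66; now {78, 83, 87, 89}
process next event → 78; now {83, 87, 89}
insert 58 → {58, 83, 87, 89}
insert 86 → {58, 83, 86, 87, 89}
process next event → 58; now {83, 86, 87, 89}
insert 77 → {77, 83, 86, 87, 89}
process next event → 77; now {83, 86, 87, 89}
insert 63 → {63, 83, 86, 87, 89}
insert 68 → {63, 68, 83, 86, 87, 89}
process next event → 63; now {68, 83, 86, 87, 89}
insert 85 → {68, 83, 85, 86, 87, 89}
process next event → 68; now {83, 85, 86, 87, 89}
process next event → 83; now {85, 86, 87, 89}

77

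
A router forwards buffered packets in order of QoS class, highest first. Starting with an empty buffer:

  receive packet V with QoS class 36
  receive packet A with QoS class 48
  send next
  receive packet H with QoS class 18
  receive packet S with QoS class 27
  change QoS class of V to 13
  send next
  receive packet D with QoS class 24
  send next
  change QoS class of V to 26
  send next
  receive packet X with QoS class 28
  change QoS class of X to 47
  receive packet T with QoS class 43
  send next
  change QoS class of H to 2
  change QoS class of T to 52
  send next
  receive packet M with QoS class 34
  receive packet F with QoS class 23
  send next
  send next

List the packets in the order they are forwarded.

[A, S, D, V, X, T, M, F]

add V (QoS class 36) → {V:36}
add A (QoS class 48) → {A:48, V:36}
send next → A; now {V:36}
add H (QoS class 18) → {V:36, H:18}
add S (QoS class 27) → {V:36, S:27, H:18}
update V to QoS class 13 → {S:27, H:18, V:13}
send next → S; now {H:18, V:13}
add D (QoS class 24) → {D:24, H:18, V:13}
send next → D; now {H:18, V:13}
update V to QoS class 26 → {V:26, H:18}
send next → V; now {H:18}
add X (QoS class 28) → {X:28, H:18}
update X to QoS class 47 → {X:47, H:18}
add T (QoS class 43) → {X:47, T:43, H:18}
send next → X; now {T:43, H:18}
update H to QoS class 2 → {T:43, H:2}
update T to QoS class 52 → {T:52, H:2}
send next → T; now {H:2}
add M (QoS class 34) → {M:34, H:2}
add F (QoS class 23) → {M:34, F:23, H:2}
send next → M; now {F:23, H:2}
send next → F; now {H:2}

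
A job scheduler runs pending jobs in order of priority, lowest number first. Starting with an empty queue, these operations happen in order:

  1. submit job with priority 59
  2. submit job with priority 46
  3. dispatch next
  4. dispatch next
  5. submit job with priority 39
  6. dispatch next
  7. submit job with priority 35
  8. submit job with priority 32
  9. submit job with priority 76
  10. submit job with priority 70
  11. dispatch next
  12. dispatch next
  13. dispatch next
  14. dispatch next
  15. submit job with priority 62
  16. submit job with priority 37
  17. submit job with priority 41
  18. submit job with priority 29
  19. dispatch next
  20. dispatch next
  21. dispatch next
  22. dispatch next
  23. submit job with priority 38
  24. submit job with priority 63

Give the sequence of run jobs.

[46, 59, 39, 32, 35, 70, 76, 29, 37, 41, 62]

insert 59 → {59}
insert 46 → {46, 59}
dispatch next → 46; now {59}
dispatch next → 59; now {}
insert 39 → {39}
dispatch next → 39; now {}
insert 35 → {35}
insert 32 → {32, 35}
insert 76 → {32, 35, 76}
insert 70 → {32, 35, 70, 76}
dispatch next → 32; now {35, 70, 76}
dispatch next → 35; now {70, 76}
dispatch next → 70; now {76}
dispatch next → 76; now {}
insert 62 → {62}
insert 37 → {37, 62}
insert 41 → {37, 41, 62}
insert 29 → {29, 37, 41, 62}
dispatch next → 29; now {37, 41, 62}
dispatch next → 37; now {41, 62}
dispatch next → 41; now {62}
dispatch next → 62; now {}
insert 38 → {38}
insert 63 → {38, 63}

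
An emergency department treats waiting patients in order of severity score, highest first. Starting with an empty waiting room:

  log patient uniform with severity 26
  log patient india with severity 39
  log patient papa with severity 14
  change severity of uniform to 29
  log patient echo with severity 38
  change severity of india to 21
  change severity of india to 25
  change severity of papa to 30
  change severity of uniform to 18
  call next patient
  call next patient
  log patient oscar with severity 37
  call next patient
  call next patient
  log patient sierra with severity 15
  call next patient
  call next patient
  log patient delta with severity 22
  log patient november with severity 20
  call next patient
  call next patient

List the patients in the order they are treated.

add uniform (severity 26) → {uniform:26}
add india (severity 39) → {india:39, uniform:26}
add papa (severity 14) → {india:39, uniform:26, papa:14}
update uniform to severity 29 → {india:39, uniform:29, papa:14}
add echo (severity 38) → {india:39, echo:38, uniform:29, papa:14}
update india to severity 21 → {echo:38, uniform:29, india:21, papa:14}
update india to severity 25 → {echo:38, uniform:29, india:25, papa:14}
update papa to severity 30 → {echo:38, papa:30, uniform:29, india:25}
update uniform to severity 18 → {echo:38, papa:30, india:25, uniform:18}
call next patient → echo; now {papa:30, india:25, uniform:18}
call next patient → papa; now {india:25, uniform:18}
add oscar (severity 37) → {oscar:37, india:25, uniform:18}
call next patient → oscar; now {india:25, uniform:18}
call next patient → india; now {uniform:18}
add sierra (severity 15) → {uniform:18, sierra:15}
call next patient → uniform; now {sierra:15}
call next patient → sierra; now {}
add delta (severity 22) → {delta:22}
add november (severity 20) → {delta:22, november:20}
call next patient → delta; now {november:20}
call next patient → november; now {}

echo → papa → oscar → india → uniform → sierra → delta → november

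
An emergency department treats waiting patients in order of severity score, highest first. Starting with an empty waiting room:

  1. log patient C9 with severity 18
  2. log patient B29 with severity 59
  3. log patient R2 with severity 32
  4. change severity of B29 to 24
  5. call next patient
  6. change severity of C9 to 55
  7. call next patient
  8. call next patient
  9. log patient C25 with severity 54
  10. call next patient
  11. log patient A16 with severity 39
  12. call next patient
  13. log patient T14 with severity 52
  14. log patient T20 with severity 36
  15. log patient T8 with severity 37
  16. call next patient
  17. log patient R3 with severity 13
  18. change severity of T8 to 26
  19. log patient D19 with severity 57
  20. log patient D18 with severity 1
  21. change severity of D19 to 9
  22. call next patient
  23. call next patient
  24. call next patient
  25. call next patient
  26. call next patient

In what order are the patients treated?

add C9 (severity 18) → {C9:18}
add B29 (severity 59) → {B29:59, C9:18}
add R2 (severity 32) → {B29:59, R2:32, C9:18}
update B29 to severity 24 → {R2:32, B29:24, C9:18}
call next patient → R2; now {B29:24, C9:18}
update C9 to severity 55 → {C9:55, B29:24}
call next patient → C9; now {B29:24}
call next patient → B29; now {}
add C25 (severity 54) → {C25:54}
call next patient → C25; now {}
add A16 (severity 39) → {A16:39}
call next patient → A16; now {}
add T14 (severity 52) → {T14:52}
add T20 (severity 36) → {T14:52, T20:36}
add T8 (severity 37) → {T14:52, T8:37, T20:36}
call next patient → T14; now {T8:37, T20:36}
add R3 (severity 13) → {T8:37, T20:36, R3:13}
update T8 to severity 26 → {T20:36, T8:26, R3:13}
add D19 (severity 57) → {D19:57, T20:36, T8:26, R3:13}
add D18 (severity 1) → {D19:57, T20:36, T8:26, R3:13, D18:1}
update D19 to severity 9 → {T20:36, T8:26, R3:13, D19:9, D18:1}
call next patient → T20; now {T8:26, R3:13, D19:9, D18:1}
call next patient → T8; now {R3:13, D19:9, D18:1}
call next patient → R3; now {D19:9, D18:1}
call next patient → D19; now {D18:1}
call next patient → D18; now {}

[R2, C9, B29, C25, A16, T14, T20, T8, R3, D19, D18]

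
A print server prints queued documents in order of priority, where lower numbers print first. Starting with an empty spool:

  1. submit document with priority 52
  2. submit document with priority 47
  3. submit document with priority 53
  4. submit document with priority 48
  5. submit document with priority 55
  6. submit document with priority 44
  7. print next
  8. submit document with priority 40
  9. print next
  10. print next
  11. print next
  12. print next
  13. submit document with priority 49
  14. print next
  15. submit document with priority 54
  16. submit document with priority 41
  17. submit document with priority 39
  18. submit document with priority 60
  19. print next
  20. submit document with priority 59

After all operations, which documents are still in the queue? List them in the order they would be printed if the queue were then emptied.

[41, 53, 54, 55, 59, 60]

insert 52 → {52}
insert 47 → {47, 52}
insert 53 → {47, 52, 53}
insert 48 → {47, 48, 52, 53}
insert 55 → {47, 48, 52, 53, 55}
insert 44 → {44, 47, 48, 52, 53, 55}
print next → 44; now {47, 48, 52, 53, 55}
insert 40 → {40, 47, 48, 52, 53, 55}
print next → 40; now {47, 48, 52, 53, 55}
print next → 47; now {48, 52, 53, 55}
print next → 48; now {52, 53, 55}
print next → 52; now {53, 55}
insert 49 → {49, 53, 55}
print next → 49; now {53, 55}
insert 54 → {53, 54, 55}
insert 41 → {41, 53, 54, 55}
insert 39 → {39, 41, 53, 54, 55}
insert 60 → {39, 41, 53, 54, 55, 60}
print next → 39; now {41, 53, 54, 55, 60}
insert 59 → {41, 53, 54, 55, 59, 60}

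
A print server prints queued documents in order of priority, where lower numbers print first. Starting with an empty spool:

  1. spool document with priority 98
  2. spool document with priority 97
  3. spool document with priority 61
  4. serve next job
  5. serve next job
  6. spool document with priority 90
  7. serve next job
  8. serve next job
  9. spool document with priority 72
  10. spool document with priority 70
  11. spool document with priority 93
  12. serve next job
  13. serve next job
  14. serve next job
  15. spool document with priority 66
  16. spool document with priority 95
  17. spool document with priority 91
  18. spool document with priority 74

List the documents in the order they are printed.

insert 98 → {98}
insert 97 → {97, 98}
insert 61 → {61, 97, 98}
serve next job → 61; now {97, 98}
serve next job → 97; now {98}
insert 90 → {90, 98}
serve next job → 90; now {98}
serve next job → 98; now {}
insert 72 → {72}
insert 70 → {70, 72}
insert 93 → {70, 72, 93}
serve next job → 70; now {72, 93}
serve next job → 72; now {93}
serve next job → 93; now {}
insert 66 → {66}
insert 95 → {66, 95}
insert 91 → {66, 91, 95}
insert 74 → {66, 74, 91, 95}

[61, 97, 90, 98, 70, 72, 93]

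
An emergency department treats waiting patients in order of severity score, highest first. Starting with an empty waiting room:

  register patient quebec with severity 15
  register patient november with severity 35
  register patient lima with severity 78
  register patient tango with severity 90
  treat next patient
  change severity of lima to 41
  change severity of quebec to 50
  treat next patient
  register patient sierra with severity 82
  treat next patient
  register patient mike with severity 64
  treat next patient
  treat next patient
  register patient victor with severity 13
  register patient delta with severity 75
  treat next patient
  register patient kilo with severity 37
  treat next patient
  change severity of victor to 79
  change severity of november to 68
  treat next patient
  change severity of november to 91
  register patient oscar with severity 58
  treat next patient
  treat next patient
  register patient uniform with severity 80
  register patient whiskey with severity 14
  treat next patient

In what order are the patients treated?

add quebec (severity 15) → {quebec:15}
add november (severity 35) → {november:35, quebec:15}
add lima (severity 78) → {lima:78, november:35, quebec:15}
add tango (severity 90) → {tango:90, lima:78, november:35, quebec:15}
treat next patient → tango; now {lima:78, november:35, quebec:15}
update lima to severity 41 → {lima:41, november:35, quebec:15}
update quebec to severity 50 → {quebec:50, lima:41, november:35}
treat next patient → quebec; now {lima:41, november:35}
add sierra (severity 82) → {sierra:82, lima:41, november:35}
treat next patient → sierra; now {lima:41, november:35}
add mike (severity 64) → {mike:64, lima:41, november:35}
treat next patient → mike; now {lima:41, november:35}
treat next patient → lima; now {november:35}
add victor (severity 13) → {november:35, victor:13}
add delta (severity 75) → {delta:75, november:35, victor:13}
treat next patient → delta; now {november:35, victor:13}
add kilo (severity 37) → {kilo:37, november:35, victor:13}
treat next patient → kilo; now {november:35, victor:13}
update victor to severity 79 → {victor:79, november:35}
update november to severity 68 → {victor:79, november:68}
treat next patient → victor; now {november:68}
update november to severity 91 → {november:91}
add oscar (severity 58) → {november:91, oscar:58}
treat next patient → november; now {oscar:58}
treat next patient → oscar; now {}
add uniform (severity 80) → {uniform:80}
add whiskey (severity 14) → {uniform:80, whiskey:14}
treat next patient → uniform; now {whiskey:14}

[tango, quebec, sierra, mike, lima, delta, kilo, victor, november, oscar, uniform]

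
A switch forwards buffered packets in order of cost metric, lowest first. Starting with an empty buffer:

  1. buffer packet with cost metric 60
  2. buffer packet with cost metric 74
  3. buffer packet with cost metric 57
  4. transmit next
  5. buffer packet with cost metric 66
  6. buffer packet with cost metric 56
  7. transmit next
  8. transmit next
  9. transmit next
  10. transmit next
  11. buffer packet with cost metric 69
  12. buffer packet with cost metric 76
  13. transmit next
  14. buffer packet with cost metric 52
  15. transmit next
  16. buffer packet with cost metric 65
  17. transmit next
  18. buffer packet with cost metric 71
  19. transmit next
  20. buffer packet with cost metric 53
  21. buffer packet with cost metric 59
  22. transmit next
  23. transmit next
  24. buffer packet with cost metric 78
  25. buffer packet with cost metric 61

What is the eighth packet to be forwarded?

65

insert 60 → {60}
insert 74 → {60, 74}
insert 57 → {57, 60, 74}
transmit next → 57; now {60, 74}
insert 66 → {60, 66, 74}
insert 56 → {56, 60, 66, 74}
transmit next → 56; now {60, 66, 74}
transmit next → 60; now {66, 74}
transmit next → 66; now {74}
transmit next → 74; now {}
insert 69 → {69}
insert 76 → {69, 76}
transmit next → 69; now {76}
insert 52 → {52, 76}
transmit next → 52; now {76}
insert 65 → {65, 76}
transmit next → 65; now {76}
insert 71 → {71, 76}
transmit next → 71; now {76}
insert 53 → {53, 76}
insert 59 → {53, 59, 76}
transmit next → 53; now {59, 76}
transmit next → 59; now {76}
insert 78 → {76, 78}
insert 61 → {61, 76, 78}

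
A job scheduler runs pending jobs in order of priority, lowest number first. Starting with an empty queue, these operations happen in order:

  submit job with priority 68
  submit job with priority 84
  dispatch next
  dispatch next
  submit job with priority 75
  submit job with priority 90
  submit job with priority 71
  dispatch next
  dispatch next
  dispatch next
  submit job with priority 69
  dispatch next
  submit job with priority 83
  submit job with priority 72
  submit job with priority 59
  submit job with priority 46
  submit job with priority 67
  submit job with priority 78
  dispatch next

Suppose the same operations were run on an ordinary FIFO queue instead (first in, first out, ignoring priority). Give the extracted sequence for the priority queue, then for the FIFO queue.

insert 68 → {68}
insert 84 → {68, 84}
dispatch next → 68; now {84}
dispatch next → 84; now {}
insert 75 → {75}
insert 90 → {75, 90}
insert 71 → {71, 75, 90}
dispatch next → 71; now {75, 90}
dispatch next → 75; now {90}
dispatch next → 90; now {}
insert 69 → {69}
dispatch next → 69; now {}
insert 83 → {83}
insert 72 → {72, 83}
insert 59 → {59, 72, 83}
insert 46 → {46, 59, 72, 83}
insert 67 → {46, 59, 67, 72, 83}
insert 78 → {46, 59, 67, 72, 78, 83}
dispatch next → 46; now {59, 67, 72, 78, 83}

priority queue: [68, 84, 71, 75, 90, 69, 46]; FIFO queue: [68, 84, 75, 90, 71, 69, 83]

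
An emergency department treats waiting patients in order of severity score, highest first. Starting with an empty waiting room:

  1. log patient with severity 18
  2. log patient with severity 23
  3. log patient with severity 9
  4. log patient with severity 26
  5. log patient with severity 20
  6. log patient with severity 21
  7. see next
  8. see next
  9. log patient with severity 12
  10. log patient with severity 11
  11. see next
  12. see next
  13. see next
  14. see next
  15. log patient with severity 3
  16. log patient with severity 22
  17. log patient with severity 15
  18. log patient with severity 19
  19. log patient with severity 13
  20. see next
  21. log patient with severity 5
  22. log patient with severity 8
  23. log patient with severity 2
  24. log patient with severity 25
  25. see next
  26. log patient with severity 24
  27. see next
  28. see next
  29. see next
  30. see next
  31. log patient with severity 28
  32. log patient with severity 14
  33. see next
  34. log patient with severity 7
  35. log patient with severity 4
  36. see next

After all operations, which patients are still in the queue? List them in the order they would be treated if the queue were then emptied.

[11, 9, 8, 7, 5, 4, 3, 2]

insert 18 → {18}
insert 23 → {23, 18}
insert 9 → {23, 18, 9}
insert 26 → {26, 23, 18, 9}
insert 20 → {26, 23, 20, 18, 9}
insert 21 → {26, 23, 21, 20, 18, 9}
see next → 26; now {23, 21, 20, 18, 9}
see next → 23; now {21, 20, 18, 9}
insert 12 → {21, 20, 18, 12, 9}
insert 11 → {21, 20, 18, 12, 11, 9}
see next → 21; now {20, 18, 12, 11, 9}
see next → 20; now {18, 12, 11, 9}
see next → 18; now {12, 11, 9}
see next → 12; now {11, 9}
insert 3 → {11, 9, 3}
insert 22 → {22, 11, 9, 3}
insert 15 → {22, 15, 11, 9, 3}
insert 19 → {22, 19, 15, 11, 9, 3}
insert 13 → {22, 19, 15, 13, 11, 9, 3}
see next → 22; now {19, 15, 13, 11, 9, 3}
insert 5 → {19, 15, 13, 11, 9, 5, 3}
insert 8 → {19, 15, 13, 11, 9, 8, 5, 3}
insert 2 → {19, 15, 13, 11, 9, 8, 5, 3, 2}
insert 25 → {25, 19, 15, 13, 11, 9, 8, 5, 3, 2}
see next → 25; now {19, 15, 13, 11, 9, 8, 5, 3, 2}
insert 24 → {24, 19, 15, 13, 11, 9, 8, 5, 3, 2}
see next → 24; now {19, 15, 13, 11, 9, 8, 5, 3, 2}
see next → 19; now {15, 13, 11, 9, 8, 5, 3, 2}
see next → 15; now {13, 11, 9, 8, 5, 3, 2}
see next → 13; now {11, 9, 8, 5, 3, 2}
insert 28 → {28, 11, 9, 8, 5, 3, 2}
insert 14 → {28, 14, 11, 9, 8, 5, 3, 2}
see next → 28; now {14, 11, 9, 8, 5, 3, 2}
insert 7 → {14, 11, 9, 8, 7, 5, 3, 2}
insert 4 → {14, 11, 9, 8, 7, 5, 4, 3, 2}
see next → 14; now {11, 9, 8, 7, 5, 4, 3, 2}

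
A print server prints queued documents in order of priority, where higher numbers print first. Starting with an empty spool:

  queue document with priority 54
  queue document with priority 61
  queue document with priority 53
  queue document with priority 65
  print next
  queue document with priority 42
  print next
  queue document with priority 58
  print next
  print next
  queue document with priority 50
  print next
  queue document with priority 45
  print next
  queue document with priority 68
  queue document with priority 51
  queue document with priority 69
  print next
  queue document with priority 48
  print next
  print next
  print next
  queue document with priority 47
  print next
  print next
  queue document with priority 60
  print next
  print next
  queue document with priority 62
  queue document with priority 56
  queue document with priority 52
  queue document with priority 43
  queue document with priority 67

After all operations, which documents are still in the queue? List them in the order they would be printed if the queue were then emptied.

67, 62, 56, 52, 43

insert 54 → {54}
insert 61 → {61, 54}
insert 53 → {61, 54, 53}
insert 65 → {65, 61, 54, 53}
print next → 65; now {61, 54, 53}
insert 42 → {61, 54, 53, 42}
print next → 61; now {54, 53, 42}
insert 58 → {58, 54, 53, 42}
print next → 58; now {54, 53, 42}
print next → 54; now {53, 42}
insert 50 → {53, 50, 42}
print next → 53; now {50, 42}
insert 45 → {50, 45, 42}
print next → 50; now {45, 42}
insert 68 → {68, 45, 42}
insert 51 → {68, 51, 45, 42}
insert 69 → {69, 68, 51, 45, 42}
print next → 69; now {68, 51, 45, 42}
insert 48 → {68, 51, 48, 45, 42}
print next → 68; now {51, 48, 45, 42}
print next → 51; now {48, 45, 42}
print next → 48; now {45, 42}
insert 47 → {47, 45, 42}
print next → 47; now {45, 42}
print next → 45; now {42}
insert 60 → {60, 42}
print next → 60; now {42}
print next → 42; now {}
insert 62 → {62}
insert 56 → {62, 56}
insert 52 → {62, 56, 52}
insert 43 → {62, 56, 52, 43}
insert 67 → {67, 62, 56, 52, 43}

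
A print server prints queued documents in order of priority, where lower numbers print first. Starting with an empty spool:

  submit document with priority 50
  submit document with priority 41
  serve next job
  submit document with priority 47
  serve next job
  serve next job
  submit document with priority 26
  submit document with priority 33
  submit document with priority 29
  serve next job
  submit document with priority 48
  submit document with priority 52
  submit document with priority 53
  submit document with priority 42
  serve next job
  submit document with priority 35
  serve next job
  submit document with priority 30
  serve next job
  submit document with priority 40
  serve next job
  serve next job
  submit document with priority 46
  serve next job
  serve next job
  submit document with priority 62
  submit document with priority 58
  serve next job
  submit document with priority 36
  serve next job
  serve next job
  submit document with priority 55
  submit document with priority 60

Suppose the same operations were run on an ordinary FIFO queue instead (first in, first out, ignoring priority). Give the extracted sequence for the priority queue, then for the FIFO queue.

insert 50 → {50}
insert 41 → {41, 50}
serve next job → 41; now {50}
insert 47 → {47, 50}
serve next job → 47; now {50}
serve next job → 50; now {}
insert 26 → {26}
insert 33 → {26, 33}
insert 29 → {26, 29, 33}
serve next job → 26; now {29, 33}
insert 48 → {29, 33, 48}
insert 52 → {29, 33, 48, 52}
insert 53 → {29, 33, 48, 52, 53}
insert 42 → {29, 33, 42, 48, 52, 53}
serve next job → 29; now {33, 42, 48, 52, 53}
insert 35 → {33, 35, 42, 48, 52, 53}
serve next job → 33; now {35, 42, 48, 52, 53}
insert 30 → {30, 35, 42, 48, 52, 53}
serve next job → 30; now {35, 42, 48, 52, 53}
insert 40 → {35, 40, 42, 48, 52, 53}
serve next job → 35; now {40, 42, 48, 52, 53}
serve next job → 40; now {42, 48, 52, 53}
insert 46 → {42, 46, 48, 52, 53}
serve next job → 42; now {46, 48, 52, 53}
serve next job → 46; now {48, 52, 53}
insert 62 → {48, 52, 53, 62}
insert 58 → {48, 52, 53, 58, 62}
serve next job → 48; now {52, 53, 58, 62}
insert 36 → {36, 52, 53, 58, 62}
serve next job → 36; now {52, 53, 58, 62}
serve next job → 52; now {53, 58, 62}
insert 55 → {53, 55, 58, 62}
insert 60 → {53, 55, 58, 60, 62}

priority queue: 41, 47, 50, 26, 29, 33, 30, 35, 40, 42, 46, 48, 36, 52; FIFO queue: [50, 41, 47, 26, 33, 29, 48, 52, 53, 42, 35, 30, 40, 46]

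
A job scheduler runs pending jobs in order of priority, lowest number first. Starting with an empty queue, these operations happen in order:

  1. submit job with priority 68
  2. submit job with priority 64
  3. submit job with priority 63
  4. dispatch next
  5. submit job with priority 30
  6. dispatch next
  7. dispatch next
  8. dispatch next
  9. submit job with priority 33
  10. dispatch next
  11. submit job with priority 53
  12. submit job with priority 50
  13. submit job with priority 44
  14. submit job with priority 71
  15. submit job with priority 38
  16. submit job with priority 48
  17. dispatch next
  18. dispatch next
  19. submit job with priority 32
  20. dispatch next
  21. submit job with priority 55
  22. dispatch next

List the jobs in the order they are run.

insert 68 → {68}
insert 64 → {64, 68}
insert 63 → {63, 64, 68}
dispatch next → 63; now {64, 68}
insert 30 → {30, 64, 68}
dispatch next → 30; now {64, 68}
dispatch next → 64; now {68}
dispatch next → 68; now {}
insert 33 → {33}
dispatch next → 33; now {}
insert 53 → {53}
insert 50 → {50, 53}
insert 44 → {44, 50, 53}
insert 71 → {44, 50, 53, 71}
insert 38 → {38, 44, 50, 53, 71}
insert 48 → {38, 44, 48, 50, 53, 71}
dispatch next → 38; now {44, 48, 50, 53, 71}
dispatch next → 44; now {48, 50, 53, 71}
insert 32 → {32, 48, 50, 53, 71}
dispatch next → 32; now {48, 50, 53, 71}
insert 55 → {48, 50, 53, 55, 71}
dispatch next → 48; now {50, 53, 55, 71}

63, 30, 64, 68, 33, 38, 44, 32, 48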